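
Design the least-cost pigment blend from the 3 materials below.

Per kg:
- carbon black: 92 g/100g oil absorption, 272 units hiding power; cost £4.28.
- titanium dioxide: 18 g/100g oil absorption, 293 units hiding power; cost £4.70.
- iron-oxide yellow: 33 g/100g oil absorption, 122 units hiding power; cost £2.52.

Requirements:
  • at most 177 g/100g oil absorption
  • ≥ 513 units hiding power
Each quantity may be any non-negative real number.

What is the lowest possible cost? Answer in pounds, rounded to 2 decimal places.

£8.07

Treat it as an LP. Let x1 = kg of carbon black, x2 = kg of titanium dioxide, x3 = kg of iron-oxide yellow.
Minimise 4.28x1 + 4.7x2 + 2.52x3 subject to:
  92x1 + 18x2 + 33x3 ≤ 177   (oil absorption)
  272x1 + 293x2 + 122x3 ≥ 513   (hiding power)
  x1, x2, x3 ≥ 0.
The optimal basis is {carbon black}; titanium dioxide, iron-oxide yellow drop out. The hiding power requirement is met with equality.
Solving gives x1 = 1.886.
Objective = 4.28·1.886 = 8.0721.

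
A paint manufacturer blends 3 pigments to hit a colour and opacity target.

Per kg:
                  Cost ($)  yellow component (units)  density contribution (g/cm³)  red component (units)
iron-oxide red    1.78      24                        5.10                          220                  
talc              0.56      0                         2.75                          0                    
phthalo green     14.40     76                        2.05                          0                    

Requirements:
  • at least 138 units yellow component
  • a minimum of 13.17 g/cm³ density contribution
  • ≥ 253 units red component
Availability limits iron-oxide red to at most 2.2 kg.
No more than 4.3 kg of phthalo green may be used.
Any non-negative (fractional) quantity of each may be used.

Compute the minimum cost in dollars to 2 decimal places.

$20.06

Treat it as an LP. Let x1 = kg of iron-oxide red, x2 = kg of talc, x3 = kg of phthalo green.
Minimize 1.78x1 + 0.56x2 + 14.4x3 with:
  24x1 + 76x3 ≥ 138   (yellow component)
  5.1x1 + 2.75x2 + 2.05x3 ≥ 13.17   (density contribution)
  220x1 ≥ 253   (red component)
  x1 ≤ 2.2
  x3 ≤ 4.3
  x1, x2, x3 ≥ 0.
The optimal basis is {iron-oxide red, phthalo green}; talc drops out. There the yellow component and the iron-oxide red cap constraints are tight.
Solving gives x1 = 2.2, x3 = 1.121.
Total cost: 1.78·2.2 + 14.4·1.121 = 20.0584.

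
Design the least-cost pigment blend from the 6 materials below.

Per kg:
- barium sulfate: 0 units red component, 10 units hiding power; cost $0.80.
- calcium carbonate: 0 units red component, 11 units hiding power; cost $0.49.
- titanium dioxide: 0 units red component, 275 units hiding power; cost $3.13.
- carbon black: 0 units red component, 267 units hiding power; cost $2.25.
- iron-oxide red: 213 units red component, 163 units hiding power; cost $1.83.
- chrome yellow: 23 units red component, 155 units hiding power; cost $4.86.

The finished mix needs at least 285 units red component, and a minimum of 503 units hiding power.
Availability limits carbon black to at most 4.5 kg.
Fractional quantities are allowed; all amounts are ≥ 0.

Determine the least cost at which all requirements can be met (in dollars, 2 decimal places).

$4.85

This is a linear program. Let x1 = kg of barium sulfate, x2 = kg of calcium carbonate, x3 = kg of titanium dioxide, x4 = kg of carbon black, x5 = kg of iron-oxide red, x6 = kg of chrome yellow.
Minimise 0.8x1 + 0.49x2 + 3.13x3 + 2.25x4 + 1.83x5 + 4.86x6 s.t.:
  213x5 + 23x6 ≥ 285   (red component)
  10x1 + 11x2 + 275x3 + 267x4 + 163x5 + 155x6 ≥ 503   (hiding power)
  x4 ≤ 4.5
  x1, x2, x3, x4, x5, x6 ≥ 0.
The cheapest feasible vertex uses only carbon black, iron-oxide red; barium sulfate, calcium carbonate, titanium dioxide, chrome yellow are not used. Binding constraints: red component and hiding power.
Solving gives x4 = 1.067, x5 = 1.338.
Total cost: 2.25·1.067 + 1.83·1.338 = 4.8493.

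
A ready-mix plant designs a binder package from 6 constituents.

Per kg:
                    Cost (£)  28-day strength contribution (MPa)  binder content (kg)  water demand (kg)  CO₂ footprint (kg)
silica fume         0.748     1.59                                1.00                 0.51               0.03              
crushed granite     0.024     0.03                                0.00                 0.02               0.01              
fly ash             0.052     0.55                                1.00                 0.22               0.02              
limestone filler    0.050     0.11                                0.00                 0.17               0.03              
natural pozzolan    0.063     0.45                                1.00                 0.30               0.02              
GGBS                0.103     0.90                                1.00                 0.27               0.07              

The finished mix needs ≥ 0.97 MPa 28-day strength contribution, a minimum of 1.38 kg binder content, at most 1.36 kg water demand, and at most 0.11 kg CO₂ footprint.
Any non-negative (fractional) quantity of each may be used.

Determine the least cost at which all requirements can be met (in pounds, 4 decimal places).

Treat it as an LP. Let x1 = kg of silica fume, x2 = kg of crushed granite, x3 = kg of fly ash, x4 = kg of limestone filler, x5 = kg of natural pozzolan, x6 = kg of GGBS.
Minimise 0.748x1 + 0.024x2 + 0.052x3 + 0.05x4 + 0.063x5 + 0.103x6 subject to:
  1.59x1 + 0.03x2 + 0.55x3 + 0.11x4 + 0.45x5 + 0.9x6 ≥ 0.97   (28-day strength contribution)
  1x1 + 1x3 + 1x5 + 1x6 ≥ 1.38   (binder content)
  0.51x1 + 0.02x2 + 0.22x3 + 0.17x4 + 0.3x5 + 0.27x6 ≤ 1.36   (water demand)
  0.03x1 + 0.01x2 + 0.02x3 + 0.03x4 + 0.02x5 + 0.07x6 ≤ 0.11   (CO₂ footprint)
  x1, x2, x3, x4, x5, x6 ≥ 0.
The minimum-cost mix takes nothing from silica fume, crushed granite, limestone filler, natural pozzolan, GGBS — only fly ash. Binding constraint: 28-day strength contribution.
Solving gives x3 = 1.764.
Hence cost = 0.052·1.764 = £0.091728.

£0.0917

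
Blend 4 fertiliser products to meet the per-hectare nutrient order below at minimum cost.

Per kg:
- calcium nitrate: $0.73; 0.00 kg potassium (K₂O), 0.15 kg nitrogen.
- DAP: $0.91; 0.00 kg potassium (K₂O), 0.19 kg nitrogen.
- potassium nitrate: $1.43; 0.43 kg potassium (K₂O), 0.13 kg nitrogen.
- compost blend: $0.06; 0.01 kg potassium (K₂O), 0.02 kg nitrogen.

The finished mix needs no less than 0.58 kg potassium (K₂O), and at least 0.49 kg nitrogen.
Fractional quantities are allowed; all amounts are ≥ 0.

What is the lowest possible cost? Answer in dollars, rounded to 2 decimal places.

Let x1 = kg of calcium nitrate, x2 = kg of DAP, x3 = kg of potassium nitrate, x4 = kg of compost blend.
min 0.73x1 + 0.91x2 + 1.43x3 + 0.06x4 subject to:
  0.43x3 + 0.01x4 ≥ 0.58   (potassium (K₂O))
  0.15x1 + 0.19x2 + 0.13x3 + 0.02x4 ≥ 0.49   (nitrogen)
  x1, x2, x3, x4 ≥ 0.
The cheapest feasible vertex uses only potassium nitrate, compost blend; calcium nitrate, DAP are not used. There the potassium (K₂O) and nitrogen constraints are tight.
Optimal quantities: potassium nitrate = 0.9178 kg, compost blend = 18.53 kg.
Objective = 1.43·0.9178 + 0.06·18.53 = 2.4243.

$2.42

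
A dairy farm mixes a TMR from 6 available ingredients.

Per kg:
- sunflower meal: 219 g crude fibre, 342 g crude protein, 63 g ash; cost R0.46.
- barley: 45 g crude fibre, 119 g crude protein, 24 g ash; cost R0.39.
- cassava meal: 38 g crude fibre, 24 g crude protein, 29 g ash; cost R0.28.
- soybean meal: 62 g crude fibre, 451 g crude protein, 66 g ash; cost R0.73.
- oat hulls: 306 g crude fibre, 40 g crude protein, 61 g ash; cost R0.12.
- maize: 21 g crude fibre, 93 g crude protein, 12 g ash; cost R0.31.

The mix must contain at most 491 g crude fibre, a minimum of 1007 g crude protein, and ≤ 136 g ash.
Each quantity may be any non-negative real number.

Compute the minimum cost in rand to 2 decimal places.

R2.76

Treat it as an LP. Let x1 = kg of sunflower meal, x2 = kg of barley, x3 = kg of cassava meal, x4 = kg of soybean meal, x5 = kg of oat hulls, x6 = kg of maize.
Minimize 0.46x1 + 0.39x2 + 0.28x3 + 0.73x4 + 0.12x5 + 0.31x6 s.t.:
  219x1 + 45x2 + 38x3 + 62x4 + 306x5 + 21x6 ≤ 491   (crude fibre)
  342x1 + 119x2 + 24x3 + 451x4 + 40x5 + 93x6 ≥ 1007   (crude protein)
  63x1 + 24x2 + 29x3 + 66x4 + 61x5 + 12x6 ≤ 136   (ash)
  x1, x2, x3, x4, x5, x6 ≥ 0.
At the optimum only soybean meal, maize are positive (sunflower meal, barley, cassava meal, oat hulls = 0). The crude protein and ash requirements are met with equality.
Optimal quantities: soybean meal = 0.7769 kg, maize = 7.061 kg.
Objective = 0.73·0.7769 + 0.31·7.061 = 2.7560.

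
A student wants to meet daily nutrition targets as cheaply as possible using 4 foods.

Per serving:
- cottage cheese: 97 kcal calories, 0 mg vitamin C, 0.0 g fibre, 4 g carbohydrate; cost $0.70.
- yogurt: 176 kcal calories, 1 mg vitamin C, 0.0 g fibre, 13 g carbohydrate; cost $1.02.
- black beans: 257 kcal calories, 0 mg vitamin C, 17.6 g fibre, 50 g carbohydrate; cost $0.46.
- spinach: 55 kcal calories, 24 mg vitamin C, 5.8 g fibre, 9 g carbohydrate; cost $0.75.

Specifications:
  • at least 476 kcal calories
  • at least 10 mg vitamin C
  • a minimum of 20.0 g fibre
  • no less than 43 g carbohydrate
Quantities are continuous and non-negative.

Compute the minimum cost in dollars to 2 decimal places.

Treat it as an LP. Let x1 = servings of cottage cheese, x2 = servings of yogurt, x3 = servings of black beans, x4 = servings of spinach.
min 0.7x1 + 1.02x2 + 0.46x3 + 0.75x4 subject to:
  97x1 + 176x2 + 257x3 + 55x4 ≥ 476   (calories)
  1x2 + 24x4 ≥ 10   (vitamin C)
  17.6x3 + 5.8x4 ≥ 20   (fibre)
  4x1 + 13x2 + 50x3 + 9x4 ≥ 43   (carbohydrate)
  x1, x2, x3, x4 ≥ 0.
The minimum-cost mix takes nothing from cottage cheese, yogurt — only black beans, spinach. The calories and vitamin C requirements are met with equality.
Solving gives x3 = 1.763, x4 = 0.4167.
Cost = 0.46·1.763 + 0.75·0.4167 = 1.1235.

$1.12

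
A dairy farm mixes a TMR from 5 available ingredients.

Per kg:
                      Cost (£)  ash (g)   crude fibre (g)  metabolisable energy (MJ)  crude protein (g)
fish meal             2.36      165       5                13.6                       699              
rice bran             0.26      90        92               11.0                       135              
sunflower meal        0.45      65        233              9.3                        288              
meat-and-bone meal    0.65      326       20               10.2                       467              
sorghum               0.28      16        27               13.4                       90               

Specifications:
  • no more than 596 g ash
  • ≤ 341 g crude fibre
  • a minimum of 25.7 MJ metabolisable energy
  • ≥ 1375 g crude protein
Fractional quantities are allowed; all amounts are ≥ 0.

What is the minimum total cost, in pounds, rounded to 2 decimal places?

This is a linear program. Let x1 = kg of fish meal, x2 = kg of rice bran, x3 = kg of sunflower meal, x4 = kg of meat-and-bone meal, x5 = kg of sorghum.
min 2.36x1 + 0.26x2 + 0.45x3 + 0.65x4 + 0.28x5 s.t.:
  165x1 + 90x2 + 65x3 + 326x4 + 16x5 ≤ 596   (ash)
  5x1 + 92x2 + 233x3 + 20x4 + 27x5 ≤ 341   (crude fibre)
  13.6x1 + 11x2 + 9.3x3 + 10.2x4 + 13.4x5 ≥ 25.7   (metabolisable energy)
  699x1 + 135x2 + 288x3 + 467x4 + 90x5 ≥ 1375   (crude protein)
  x1, x2, x3, x4, x5 ≥ 0.
The cheapest feasible vertex uses only fish meal, sunflower meal, meat-and-bone meal; rice bran, sorghum are not used. There the ash, crude fibre, crude protein constraints are tight.
Solving gives x1 = 0.5614, x3 = 1.342, x4 = 1.277.
Objective = 2.36·0.5614 + 0.45·1.342 + 0.65·1.277 = 2.7589.

£2.76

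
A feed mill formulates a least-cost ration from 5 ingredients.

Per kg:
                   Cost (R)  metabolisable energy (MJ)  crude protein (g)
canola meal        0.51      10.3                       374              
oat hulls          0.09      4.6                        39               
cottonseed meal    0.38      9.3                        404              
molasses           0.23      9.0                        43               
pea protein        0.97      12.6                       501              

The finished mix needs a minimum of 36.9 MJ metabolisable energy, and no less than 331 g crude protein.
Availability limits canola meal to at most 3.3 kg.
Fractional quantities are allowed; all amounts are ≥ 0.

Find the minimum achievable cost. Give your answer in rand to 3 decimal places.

R0.733

Let x1 = kg of canola meal, x2 = kg of oat hulls, x3 = kg of cottonseed meal, x4 = kg of molasses, x5 = kg of pea protein.
min 0.51x1 + 0.09x2 + 0.38x3 + 0.23x4 + 0.97x5 subject to:
  10.3x1 + 4.6x2 + 9.3x3 + 9x4 + 12.6x5 ≥ 36.9   (metabolisable energy)
  374x1 + 39x2 + 404x3 + 43x4 + 501x5 ≥ 331   (crude protein)
  x1 ≤ 3.3
  x1, x2, x3, x4, x5 ≥ 0.
The cheapest feasible vertex uses only oat hulls, cottonseed meal; canola meal, molasses, pea protein are not used. The metabolisable energy and crude protein requirements are met with equality.
That vertex is x2 = 7.909, x3 = 0.05583.
Cost = 0.09·7.909 + 0.38·0.05583 = 0.73303.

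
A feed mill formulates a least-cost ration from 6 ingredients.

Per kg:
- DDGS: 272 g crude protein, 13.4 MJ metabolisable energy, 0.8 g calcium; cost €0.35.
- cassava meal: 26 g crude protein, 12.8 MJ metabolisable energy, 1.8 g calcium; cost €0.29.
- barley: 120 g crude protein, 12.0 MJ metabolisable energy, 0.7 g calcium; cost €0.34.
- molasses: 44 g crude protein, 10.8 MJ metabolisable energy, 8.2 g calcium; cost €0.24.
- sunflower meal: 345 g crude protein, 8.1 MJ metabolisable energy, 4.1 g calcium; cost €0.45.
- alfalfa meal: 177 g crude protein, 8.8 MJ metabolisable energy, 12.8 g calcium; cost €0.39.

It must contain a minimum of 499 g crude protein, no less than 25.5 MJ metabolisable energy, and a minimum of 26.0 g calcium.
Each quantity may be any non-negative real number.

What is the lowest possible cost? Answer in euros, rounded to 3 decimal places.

€0.973

Let x1 = kg of DDGS, x2 = kg of cassava meal, x3 = kg of barley, x4 = kg of molasses, x5 = kg of sunflower meal, x6 = kg of alfalfa meal.
Minimize 0.35x1 + 0.29x2 + 0.34x3 + 0.24x4 + 0.45x5 + 0.39x6 subject to:
  272x1 + 26x2 + 120x3 + 44x4 + 345x5 + 177x6 ≥ 499   (crude protein)
  13.4x1 + 12.8x2 + 12x3 + 10.8x4 + 8.1x5 + 8.8x6 ≥ 25.5   (metabolisable energy)
  0.8x1 + 1.8x2 + 0.7x3 + 8.2x4 + 4.1x5 + 12.8x6 ≥ 26   (calcium)
  x1, x2, x3, x4, x5, x6 ≥ 0.
The cheapest feasible vertex uses only DDGS, molasses, alfalfa meal; cassava meal, barley, sunflower meal are not used. Binding constraints: crude protein, metabolisable energy, calcium.
Solving gives x1 = 0.5579, x4 = 0.08821, x6 = 1.94.
Objective = 0.35·0.5579 + 0.24·0.08821 + 0.39·1.94 = 0.97304.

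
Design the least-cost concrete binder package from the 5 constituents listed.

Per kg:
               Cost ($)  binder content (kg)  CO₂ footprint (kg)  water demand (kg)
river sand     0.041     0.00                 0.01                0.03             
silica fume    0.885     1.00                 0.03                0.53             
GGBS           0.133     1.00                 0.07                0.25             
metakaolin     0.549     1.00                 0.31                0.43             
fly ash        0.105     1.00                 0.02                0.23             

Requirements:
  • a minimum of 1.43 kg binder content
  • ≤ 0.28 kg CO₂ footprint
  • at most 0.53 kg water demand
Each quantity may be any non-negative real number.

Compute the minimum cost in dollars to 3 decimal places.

$0.150

Set it up as a linear program. Let x1 = kg of river sand, x2 = kg of silica fume, x3 = kg of GGBS, x4 = kg of metakaolin, x5 = kg of fly ash.
min 0.041x1 + 0.885x2 + 0.133x3 + 0.549x4 + 0.105x5 subject to:
  1x2 + 1x3 + 1x4 + 1x5 ≥ 1.43   (binder content)
  0.01x1 + 0.03x2 + 0.07x3 + 0.31x4 + 0.02x5 ≤ 0.28   (CO₂ footprint)
  0.03x1 + 0.53x2 + 0.25x3 + 0.43x4 + 0.23x5 ≤ 0.53   (water demand)
  x1, x2, x3, x4, x5 ≥ 0.
The minimum-cost mix takes nothing from river sand, silica fume, GGBS, metakaolin — only fly ash. The binder content requirement is met with equality.
So fly ash = 1.43 kg.
Hence cost = 0.105·1.43 = $0.15015.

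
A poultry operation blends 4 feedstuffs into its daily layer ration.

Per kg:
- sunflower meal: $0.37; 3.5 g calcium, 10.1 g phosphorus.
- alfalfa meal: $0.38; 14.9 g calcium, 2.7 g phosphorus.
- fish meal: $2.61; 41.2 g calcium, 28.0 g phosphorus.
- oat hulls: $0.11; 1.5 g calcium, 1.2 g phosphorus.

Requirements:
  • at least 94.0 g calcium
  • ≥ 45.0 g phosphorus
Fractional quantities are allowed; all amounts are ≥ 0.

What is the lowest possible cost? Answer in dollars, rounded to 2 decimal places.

$3.23

Let x1 = kg of sunflower meal, x2 = kg of alfalfa meal, x3 = kg of fish meal, x4 = kg of oat hulls.
min 0.37x1 + 0.38x2 + 2.61x3 + 0.11x4 s.t.:
  3.5x1 + 14.9x2 + 41.2x3 + 1.5x4 ≥ 94   (calcium)
  10.1x1 + 2.7x2 + 28x3 + 1.2x4 ≥ 45   (phosphorus)
  x1, x2, x3, x4 ≥ 0.
At the optimum only sunflower meal, alfalfa meal are positive (fish meal, oat hulls = 0). Binding constraints: calcium and phosphorus.
So sunflower meal = 2.954 kg, alfalfa meal = 5.615 kg.
Objective = 0.37·2.954 + 0.38·5.615 = 3.2267.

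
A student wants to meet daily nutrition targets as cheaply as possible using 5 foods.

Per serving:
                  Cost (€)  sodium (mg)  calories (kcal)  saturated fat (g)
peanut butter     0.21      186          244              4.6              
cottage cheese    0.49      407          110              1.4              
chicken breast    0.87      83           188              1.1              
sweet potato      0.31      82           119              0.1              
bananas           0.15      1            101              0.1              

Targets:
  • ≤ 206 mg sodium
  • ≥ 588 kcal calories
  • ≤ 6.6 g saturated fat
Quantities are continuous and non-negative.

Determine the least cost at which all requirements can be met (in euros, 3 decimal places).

€0.707

Set it up as a linear program. Let x1 = servings of peanut butter, x2 = servings of cottage cheese, x3 = servings of chicken breast, x4 = servings of sweet potato, x5 = servings of bananas.
min 0.21x1 + 0.49x2 + 0.87x3 + 0.31x4 + 0.15x5 with:
  186x1 + 407x2 + 83x3 + 82x4 + 1x5 ≤ 206   (sodium)
  244x1 + 110x2 + 188x3 + 119x4 + 101x5 ≥ 588   (calories)
  4.6x1 + 1.4x2 + 1.1x3 + 0.1x4 + 0.1x5 ≤ 6.6   (saturated fat)
  x1, x2, x3, x4, x5 ≥ 0.
The optimal basis is {peanut butter, bananas}; cottage cheese, chicken breast, sweet potato drop out. There the sodium and calories constraints are tight.
Optimal quantities: peanut butter = 1.09 servings, bananas = 3.188 servings.
Hence cost = 0.21·1.09 + 0.15·3.188 = €0.70710.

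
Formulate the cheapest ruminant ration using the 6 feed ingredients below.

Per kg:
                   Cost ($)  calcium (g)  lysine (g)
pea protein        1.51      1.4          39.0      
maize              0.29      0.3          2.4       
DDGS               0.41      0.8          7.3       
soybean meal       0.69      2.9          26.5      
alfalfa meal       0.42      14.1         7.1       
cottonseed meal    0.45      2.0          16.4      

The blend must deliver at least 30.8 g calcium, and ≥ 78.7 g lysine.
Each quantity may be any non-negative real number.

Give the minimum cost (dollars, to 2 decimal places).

$2.44

Set it up as a linear program. Let x1 = kg of pea protein, x2 = kg of maize, x3 = kg of DDGS, x4 = kg of soybean meal, x5 = kg of alfalfa meal, x6 = kg of cottonseed meal.
Minimize 1.51x1 + 0.29x2 + 0.41x3 + 0.69x4 + 0.42x5 + 0.45x6 with:
  1.4x1 + 0.3x2 + 0.8x3 + 2.9x4 + 14.1x5 + 2x6 ≥ 30.8   (calcium)
  39x1 + 2.4x2 + 7.3x3 + 26.5x4 + 7.1x5 + 16.4x6 ≥ 78.7   (lysine)
  x1, x2, x3, x4, x5, x6 ≥ 0.
The cheapest feasible vertex uses only soybean meal, alfalfa meal; pea protein, maize, DDGS, cottonseed meal are not used. Binding constraints: calcium and lysine.
That vertex is x4 = 2.524, x5 = 1.665.
Objective = 0.69·2.524 + 0.42·1.665 = 2.4409.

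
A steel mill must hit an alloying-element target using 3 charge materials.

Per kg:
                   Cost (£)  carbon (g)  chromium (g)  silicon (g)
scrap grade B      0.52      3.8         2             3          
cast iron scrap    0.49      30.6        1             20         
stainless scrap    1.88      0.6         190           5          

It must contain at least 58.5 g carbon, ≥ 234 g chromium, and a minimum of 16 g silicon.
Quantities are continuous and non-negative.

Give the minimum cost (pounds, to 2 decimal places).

Let x1 = kg of scrap grade B, x2 = kg of cast iron scrap, x3 = kg of stainless scrap.
min 0.52x1 + 0.49x2 + 1.88x3 s.t.:
  3.8x1 + 30.6x2 + 0.6x3 ≥ 58.5   (carbon)
  2x1 + 1x2 + 190x3 ≥ 234   (chromium)
  3x1 + 20x2 + 5x3 ≥ 16   (silicon)
  x1, x2, x3 ≥ 0.
At the optimum only cast iron scrap, stainless scrap are positive (scrap grade B = 0). Binding constraints: carbon and chromium.
So cast iron scrap = 1.888 kg, stainless scrap = 1.222 kg.
Objective = 0.49·1.888 + 1.88·1.222 = 3.2225.

£3.22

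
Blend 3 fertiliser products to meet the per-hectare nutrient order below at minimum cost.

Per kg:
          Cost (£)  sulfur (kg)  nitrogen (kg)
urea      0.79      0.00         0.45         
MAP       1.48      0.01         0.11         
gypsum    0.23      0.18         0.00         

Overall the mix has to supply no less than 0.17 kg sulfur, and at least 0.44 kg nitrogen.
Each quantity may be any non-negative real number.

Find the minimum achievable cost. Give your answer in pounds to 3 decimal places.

£0.990

Let x1 = kg of urea, x2 = kg of MAP, x3 = kg of gypsum.
Minimise 0.79x1 + 1.48x2 + 0.23x3 with:
  0.01x2 + 0.18x3 ≥ 0.17   (sulfur)
  0.45x1 + 0.11x2 ≥ 0.44   (nitrogen)
  x1, x2, x3 ≥ 0.
At the optimum only urea, gypsum are positive (MAP = 0). The sulfur and nitrogen requirements are met with equality.
Solving gives x1 = 0.9778, x3 = 0.9444.
Hence cost = 0.79·0.9778 + 0.23·0.9444 = £0.98967.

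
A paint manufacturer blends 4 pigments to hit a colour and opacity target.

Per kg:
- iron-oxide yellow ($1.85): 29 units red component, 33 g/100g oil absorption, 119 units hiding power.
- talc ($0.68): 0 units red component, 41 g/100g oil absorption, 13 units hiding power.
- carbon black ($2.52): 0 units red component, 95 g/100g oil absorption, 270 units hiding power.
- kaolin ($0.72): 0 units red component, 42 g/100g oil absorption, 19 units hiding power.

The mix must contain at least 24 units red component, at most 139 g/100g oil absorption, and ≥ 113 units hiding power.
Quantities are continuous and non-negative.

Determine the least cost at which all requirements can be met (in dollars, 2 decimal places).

$1.67

Let x1 = kg of iron-oxide yellow, x2 = kg of talc, x3 = kg of carbon black, x4 = kg of kaolin.
min 1.85x1 + 0.68x2 + 2.52x3 + 0.72x4 subject to:
  29x1 ≥ 24   (red component)
  33x1 + 41x2 + 95x3 + 42x4 ≤ 139   (oil absorption)
  119x1 + 13x2 + 270x3 + 19x4 ≥ 113   (hiding power)
  x1, x2, x3, x4 ≥ 0.
At the optimum only iron-oxide yellow, carbon black are positive (talc, kaolin = 0). There the red component and hiding power constraints are tight.
That vertex is x1 = 0.8276, x3 = 0.05377.
Objective = 1.85·0.8276 + 2.52·0.05377 = 1.6666.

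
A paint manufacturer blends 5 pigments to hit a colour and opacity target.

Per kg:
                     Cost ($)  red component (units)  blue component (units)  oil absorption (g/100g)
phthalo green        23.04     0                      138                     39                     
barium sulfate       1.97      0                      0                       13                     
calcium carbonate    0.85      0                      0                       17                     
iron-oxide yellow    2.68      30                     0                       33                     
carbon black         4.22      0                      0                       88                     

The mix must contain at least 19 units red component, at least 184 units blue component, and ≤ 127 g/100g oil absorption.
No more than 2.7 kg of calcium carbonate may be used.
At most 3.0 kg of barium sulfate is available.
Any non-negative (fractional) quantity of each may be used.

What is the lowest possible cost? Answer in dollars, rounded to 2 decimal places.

$32.42

Set it up as a linear program. Let x1 = kg of phthalo green, x2 = kg of barium sulfate, x3 = kg of calcium carbonate, x4 = kg of iron-oxide yellow, x5 = kg of carbon black.
Minimise 23.04x1 + 1.97x2 + 0.85x3 + 2.68x4 + 4.22x5 s.t.:
  30x4 ≥ 19   (red component)
  138x1 ≥ 184   (blue component)
  39x1 + 13x2 + 17x3 + 33x4 + 88x5 ≤ 127   (oil absorption)
  x3 ≤ 2.7
  x2 ≤ 3
  x1, x2, x3, x4, x5 ≥ 0.
The optimal basis is {phthalo green, iron-oxide yellow}; barium sulfate, calcium carbonate, carbon black drop out. There the red component and blue component constraints are tight.
Solving gives x1 = 1.3333, x4 = 0.63333.
Objective = 23.04·1.3333 + 2.68·0.63333 = 32.4166.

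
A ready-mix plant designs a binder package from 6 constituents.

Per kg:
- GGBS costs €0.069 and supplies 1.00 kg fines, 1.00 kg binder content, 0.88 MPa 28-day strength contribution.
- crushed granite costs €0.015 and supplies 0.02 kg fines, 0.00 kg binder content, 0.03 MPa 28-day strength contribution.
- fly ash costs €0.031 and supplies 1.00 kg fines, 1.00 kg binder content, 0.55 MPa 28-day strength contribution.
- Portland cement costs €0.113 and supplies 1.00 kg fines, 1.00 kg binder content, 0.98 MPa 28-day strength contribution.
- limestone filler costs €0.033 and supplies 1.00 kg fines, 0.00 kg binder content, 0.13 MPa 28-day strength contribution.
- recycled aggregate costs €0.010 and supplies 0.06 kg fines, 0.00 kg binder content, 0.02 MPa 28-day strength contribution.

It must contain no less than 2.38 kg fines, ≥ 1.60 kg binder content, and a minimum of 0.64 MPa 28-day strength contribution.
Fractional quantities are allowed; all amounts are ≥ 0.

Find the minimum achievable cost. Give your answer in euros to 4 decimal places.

€0.0738

Set it up as a linear program. Let x1 = kg of GGBS, x2 = kg of crushed granite, x3 = kg of fly ash, x4 = kg of Portland cement, x5 = kg of limestone filler, x6 = kg of recycled aggregate.
Minimise 0.069x1 + 0.015x2 + 0.031x3 + 0.113x4 + 0.033x5 + 0.01x6 subject to:
  1x1 + 0.02x2 + 1x3 + 1x4 + 1x5 + 0.06x6 ≥ 2.38   (fines)
  1x1 + 1x3 + 1x4 ≥ 1.6   (binder content)
  0.88x1 + 0.03x2 + 0.55x3 + 0.98x4 + 0.13x5 + 0.02x6 ≥ 0.64   (28-day strength contribution)
  x1, x2, x3, x4, x5, x6 ≥ 0.
The optimal basis is {fly ash}; GGBS, crushed granite, Portland cement, limestone filler, recycled aggregate drop out. There the fines constraint is tight.
Solving gives x3 = 2.38.
Objective = 0.031·2.38 = 0.073780.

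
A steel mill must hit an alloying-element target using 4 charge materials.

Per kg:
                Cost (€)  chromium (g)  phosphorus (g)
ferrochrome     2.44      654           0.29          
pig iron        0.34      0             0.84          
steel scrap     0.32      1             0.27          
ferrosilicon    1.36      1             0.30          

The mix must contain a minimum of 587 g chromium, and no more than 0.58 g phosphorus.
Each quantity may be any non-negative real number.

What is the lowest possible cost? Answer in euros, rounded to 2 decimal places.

Let x1 = kg of ferrochrome, x2 = kg of pig iron, x3 = kg of steel scrap, x4 = kg of ferrosilicon.
Minimise 2.44x1 + 0.34x2 + 0.32x3 + 1.36x4 with:
  654x1 + 1x3 + 1x4 ≥ 587   (chromium)
  0.29x1 + 0.84x2 + 0.27x3 + 0.3x4 ≤ 0.58   (phosphorus)
  x1, x2, x3, x4 ≥ 0.
The optimal basis is {ferrochrome}; pig iron, steel scrap, ferrosilicon drop out. There the chromium constraint is tight.
That vertex is x1 = 0.8976.
Objective = 2.44·0.8976 = 2.1901.

€2.19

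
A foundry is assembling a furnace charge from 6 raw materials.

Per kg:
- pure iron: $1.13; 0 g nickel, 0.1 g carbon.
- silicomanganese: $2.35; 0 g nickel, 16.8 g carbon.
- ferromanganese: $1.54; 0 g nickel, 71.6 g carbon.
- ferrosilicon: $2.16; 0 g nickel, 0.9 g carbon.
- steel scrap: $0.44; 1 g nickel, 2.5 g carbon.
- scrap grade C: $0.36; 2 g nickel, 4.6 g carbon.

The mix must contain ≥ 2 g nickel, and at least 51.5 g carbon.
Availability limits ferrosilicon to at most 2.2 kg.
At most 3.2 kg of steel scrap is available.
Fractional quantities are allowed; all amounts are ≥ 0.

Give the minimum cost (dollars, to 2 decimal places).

$1.37

Set it up as a linear program. Let x1 = kg of pure iron, x2 = kg of silicomanganese, x3 = kg of ferromanganese, x4 = kg of ferrosilicon, x5 = kg of steel scrap, x6 = kg of scrap grade C.
Minimise 1.13x1 + 2.35x2 + 1.54x3 + 2.16x4 + 0.44x5 + 0.36x6 subject to:
  1x5 + 2x6 ≥ 2   (nickel)
  0.1x1 + 16.8x2 + 71.6x3 + 0.9x4 + 2.5x5 + 4.6x6 ≥ 51.5   (carbon)
  x4 ≤ 2.2
  x5 ≤ 3.2
  x1, x2, x3, x4, x5, x6 ≥ 0.
The optimal basis is {ferromanganese, scrap grade C}; pure iron, silicomanganese, ferrosilicon, steel scrap drop out. The nickel and carbon requirements are met with equality.
So ferromanganese = 0.655 kg, scrap grade C = 1 kg.
Total cost: 1.54·0.655 + 0.36·1 = 1.3687.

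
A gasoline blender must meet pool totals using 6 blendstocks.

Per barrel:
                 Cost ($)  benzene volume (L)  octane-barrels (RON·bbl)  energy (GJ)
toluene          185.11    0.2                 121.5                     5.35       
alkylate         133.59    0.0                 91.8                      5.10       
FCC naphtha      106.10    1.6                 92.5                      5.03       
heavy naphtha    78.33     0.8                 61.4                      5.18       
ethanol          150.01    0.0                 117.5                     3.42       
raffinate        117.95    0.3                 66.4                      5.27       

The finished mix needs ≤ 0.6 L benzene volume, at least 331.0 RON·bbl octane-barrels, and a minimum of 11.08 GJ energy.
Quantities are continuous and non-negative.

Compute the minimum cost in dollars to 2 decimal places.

$419.60

Let x1 = barrels of toluene, x2 = barrels of alkylate, x3 = barrels of FCC naphtha, x4 = barrels of heavy naphtha, x5 = barrels of ethanol, x6 = barrels of raffinate.
Minimise 185.11x1 + 133.59x2 + 106.1x3 + 78.33x4 + 150.01x5 + 117.95x6 with:
  0.2x1 + 1.6x3 + 0.8x4 + 0.3x6 ≤ 0.6   (benzene volume)
  121.5x1 + 91.8x2 + 92.5x3 + 61.4x4 + 117.5x5 + 66.4x6 ≥ 331   (octane-barrels)
  5.35x1 + 5.1x2 + 5.03x3 + 5.18x4 + 3.42x5 + 5.27x6 ≥ 11.08   (energy)
  x1, x2, x3, x4, x5, x6 ≥ 0.
The cheapest feasible vertex uses only FCC naphtha, heavy naphtha, ethanol; toluene, alkylate, raffinate are not used. The benzene volume, octane-barrels, energy requirements are met with equality.
So FCC naphtha = 0.24704 barrels, heavy naphtha = 0.25592 barrels, ethanol = 2.4888 barrels.
Hence cost = 106.1·0.24704 + 78.33·0.25592 + 150.01·2.4888 = $419.6020.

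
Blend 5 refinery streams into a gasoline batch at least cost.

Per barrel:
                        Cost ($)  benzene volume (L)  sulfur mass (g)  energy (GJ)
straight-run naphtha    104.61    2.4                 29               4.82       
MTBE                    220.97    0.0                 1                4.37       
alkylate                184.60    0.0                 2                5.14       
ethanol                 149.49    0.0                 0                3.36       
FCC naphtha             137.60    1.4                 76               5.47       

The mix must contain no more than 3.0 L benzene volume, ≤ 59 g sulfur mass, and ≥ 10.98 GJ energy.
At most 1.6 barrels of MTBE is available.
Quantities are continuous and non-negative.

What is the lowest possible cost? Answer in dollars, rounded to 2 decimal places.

$301.94

Treat it as an LP. Let x1 = barrels of straight-run naphtha, x2 = barrels of MTBE, x3 = barrels of alkylate, x4 = barrels of ethanol, x5 = barrels of FCC naphtha.
Minimize 104.61x1 + 220.97x2 + 184.6x3 + 149.49x4 + 137.6x5 s.t.:
  2.4x1 + 1.4x5 ≤ 3   (benzene volume)
  29x1 + 1x2 + 2x3 + 76x5 ≤ 59   (sulfur mass)
  4.82x1 + 4.37x2 + 5.14x3 + 3.36x4 + 5.47x5 ≥ 10.98   (energy)
  x2 ≤ 1.6
  x1, x2, x3, x4, x5 ≥ 0.
The cheapest feasible vertex uses only straight-run naphtha, alkylate, FCC naphtha; MTBE, ethanol are not used. Binding constraints: benzene volume, sulfur mass, energy.
So straight-run naphtha = 1.0408 barrels, alkylate = 0.77849 barrels, FCC naphtha = 0.3587 barrels.
Cost = 104.61·1.0408 + 184.6·0.77849 + 137.6·0.3587 = 301.9445.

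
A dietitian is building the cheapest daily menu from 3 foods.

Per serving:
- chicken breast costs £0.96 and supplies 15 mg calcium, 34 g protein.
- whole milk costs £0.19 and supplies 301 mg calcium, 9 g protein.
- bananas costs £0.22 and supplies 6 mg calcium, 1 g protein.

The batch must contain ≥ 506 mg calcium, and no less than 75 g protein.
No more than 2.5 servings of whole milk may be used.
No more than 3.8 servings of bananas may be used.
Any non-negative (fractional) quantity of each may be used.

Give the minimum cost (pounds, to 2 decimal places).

Let x1 = servings of chicken breast, x2 = servings of whole milk, x3 = servings of bananas.
Minimize 0.96x1 + 0.19x2 + 0.22x3 with:
  15x1 + 301x2 + 6x3 ≥ 506   (calcium)
  34x1 + 9x2 + 1x3 ≥ 75   (protein)
  x2 ≤ 2.5
  x3 ≤ 3.8
  x1, x2, x3 ≥ 0.
The minimum-cost mix takes nothing from bananas — only chicken breast, whole milk. There the protein and the whole milk cap constraints are tight.
So chicken breast = 1.544 servings, whole milk = 2.5 servings.
Objective = 0.96·1.544 + 0.19·2.5 = 1.9572.

£1.96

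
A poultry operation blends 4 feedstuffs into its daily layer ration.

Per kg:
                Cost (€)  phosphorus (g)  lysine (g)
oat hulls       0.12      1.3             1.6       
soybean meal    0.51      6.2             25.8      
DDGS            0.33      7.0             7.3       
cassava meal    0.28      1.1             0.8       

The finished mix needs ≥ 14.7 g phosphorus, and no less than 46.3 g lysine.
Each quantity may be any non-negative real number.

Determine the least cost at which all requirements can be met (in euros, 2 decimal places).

Treat it as an LP. Let x1 = kg of oat hulls, x2 = kg of soybean meal, x3 = kg of DDGS, x4 = kg of cassava meal.
Minimise 0.12x1 + 0.51x2 + 0.33x3 + 0.28x4 s.t.:
  1.3x1 + 6.2x2 + 7x3 + 1.1x4 ≥ 14.7   (phosphorus)
  1.6x1 + 25.8x2 + 7.3x3 + 0.8x4 ≥ 46.3   (lysine)
  x1, x2, x3, x4 ≥ 0.
The optimal basis is {soybean meal, DDGS}; oat hulls, cassava meal drop out. There the phosphorus and lysine constraints are tight.
That vertex is x2 = 1.602, x3 = 0.6812.
Hence cost = 0.51·1.602 + 0.33·0.6812 = €1.0418.

€1.04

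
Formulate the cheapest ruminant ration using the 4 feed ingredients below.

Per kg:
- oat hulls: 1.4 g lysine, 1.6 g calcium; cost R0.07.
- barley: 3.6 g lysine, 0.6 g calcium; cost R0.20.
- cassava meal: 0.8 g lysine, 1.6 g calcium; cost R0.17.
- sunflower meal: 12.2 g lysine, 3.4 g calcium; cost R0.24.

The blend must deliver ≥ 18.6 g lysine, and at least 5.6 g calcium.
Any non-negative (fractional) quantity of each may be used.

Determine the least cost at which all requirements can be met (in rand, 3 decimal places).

R0.381

Let x1 = kg of oat hulls, x2 = kg of barley, x3 = kg of cassava meal, x4 = kg of sunflower meal.
min 0.07x1 + 0.2x2 + 0.17x3 + 0.24x4 s.t.:
  1.4x1 + 3.6x2 + 0.8x3 + 12.2x4 ≥ 18.6   (lysine)
  1.6x1 + 0.6x2 + 1.6x3 + 3.4x4 ≥ 5.6   (calcium)
  x1, x2, x3, x4 ≥ 0.
The optimal basis is {oat hulls, sunflower meal}; barley, cassava meal drop out. Binding constraints: lysine and calcium.
Optimal quantities: oat hulls = 0.34417 kg, sunflower meal = 1.4851 kg.
Hence cost = 0.07·0.34417 + 0.24·1.4851 = R0.38052.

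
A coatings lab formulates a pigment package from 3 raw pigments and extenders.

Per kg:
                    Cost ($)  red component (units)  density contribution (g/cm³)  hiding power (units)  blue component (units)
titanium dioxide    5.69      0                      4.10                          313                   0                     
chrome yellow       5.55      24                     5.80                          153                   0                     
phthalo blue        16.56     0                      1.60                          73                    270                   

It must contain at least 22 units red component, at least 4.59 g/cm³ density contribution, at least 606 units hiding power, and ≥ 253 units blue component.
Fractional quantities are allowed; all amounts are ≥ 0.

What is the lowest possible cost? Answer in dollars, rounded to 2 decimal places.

Let x1 = kg of titanium dioxide, x2 = kg of chrome yellow, x3 = kg of phthalo blue.
Minimize 5.69x1 + 5.55x2 + 16.56x3 subject to:
  24x2 ≥ 22   (red component)
  4.1x1 + 5.8x2 + 1.6x3 ≥ 4.59   (density contribution)
  313x1 + 153x2 + 73x3 ≥ 606   (hiding power)
  270x3 ≥ 253   (blue component)
  x1, x2, x3 ≥ 0.
All 3 inputs are positive at the optimum. The red component, hiding power, blue component requirements are met with equality.
Optimal quantities: titanium dioxide = 1.269 kg, chrome yellow = 0.9167 kg, phthalo blue = 0.937 kg.
Total cost: 5.69·1.269 + 5.55·0.9167 + 16.56·0.937 = 27.82502.

$27.83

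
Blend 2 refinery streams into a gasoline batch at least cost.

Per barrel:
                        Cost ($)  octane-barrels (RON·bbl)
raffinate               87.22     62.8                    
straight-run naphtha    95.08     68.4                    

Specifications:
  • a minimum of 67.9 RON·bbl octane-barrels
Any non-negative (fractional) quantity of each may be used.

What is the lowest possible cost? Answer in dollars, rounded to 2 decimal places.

Let x1 = barrels of raffinate, x2 = barrels of straight-run naphtha.
Minimize 87.22x1 + 95.08x2 with:
  62.8x1 + 68.4x2 ≥ 67.9   (octane-barrels)
  x1, x2 ≥ 0.
The optimal basis is {raffinate}; straight-run naphtha drops out. The octane-barrels requirement is met with equality.
Optimal quantities: raffinate = 1.0812 barrels.
Hence cost = 87.22·1.0812 = $94.3023.

$94.30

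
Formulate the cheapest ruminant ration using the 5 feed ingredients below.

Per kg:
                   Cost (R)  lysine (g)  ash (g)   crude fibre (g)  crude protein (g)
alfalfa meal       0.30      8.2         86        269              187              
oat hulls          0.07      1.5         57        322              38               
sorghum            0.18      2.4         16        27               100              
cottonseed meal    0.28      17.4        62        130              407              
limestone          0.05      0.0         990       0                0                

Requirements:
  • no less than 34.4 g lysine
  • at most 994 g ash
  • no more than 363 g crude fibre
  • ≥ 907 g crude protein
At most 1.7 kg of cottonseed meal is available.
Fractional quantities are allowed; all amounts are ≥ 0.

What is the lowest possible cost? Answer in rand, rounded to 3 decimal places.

Let x1 = kg of alfalfa meal, x2 = kg of oat hulls, x3 = kg of sorghum, x4 = kg of cottonseed meal, x5 = kg of limestone.
Minimise 0.3x1 + 0.07x2 + 0.18x3 + 0.28x4 + 0.05x5 subject to:
  8.2x1 + 1.5x2 + 2.4x3 + 17.4x4 ≥ 34.4   (lysine)
  86x1 + 57x2 + 16x3 + 62x4 + 990x5 ≤ 994   (ash)
  269x1 + 322x2 + 27x3 + 130x4 ≤ 363   (crude fibre)
  187x1 + 38x2 + 100x3 + 407x4 ≥ 907   (crude protein)
  x4 ≤ 1.7
  x1, x2, x3, x4, x5 ≥ 0.
The minimum-cost mix takes nothing from oat hulls, limestone — only alfalfa meal, sorghum, cottonseed meal. The crude fibre, crude protein, the cottonseed meal cap requirements are met with equality.
That vertex is x1 = 0.3841, x3 = 1.433, x4 = 1.7.
Total cost: 0.3·0.3841 + 0.18·1.433 + 0.28·1.7 = 0.84917.

R0.849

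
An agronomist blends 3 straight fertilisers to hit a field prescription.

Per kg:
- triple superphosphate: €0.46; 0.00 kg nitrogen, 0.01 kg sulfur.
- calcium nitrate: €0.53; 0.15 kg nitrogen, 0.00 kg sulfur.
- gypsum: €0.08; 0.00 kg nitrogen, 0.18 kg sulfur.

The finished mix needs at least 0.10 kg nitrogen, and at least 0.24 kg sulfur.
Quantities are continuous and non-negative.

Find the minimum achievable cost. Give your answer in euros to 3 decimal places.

€0.460

Set it up as a linear program. Let x1 = kg of triple superphosphate, x2 = kg of calcium nitrate, x3 = kg of gypsum.
min 0.46x1 + 0.53x2 + 0.08x3 s.t.:
  0.15x2 ≥ 0.1   (nitrogen)
  0.01x1 + 0.18x3 ≥ 0.24   (sulfur)
  x1, x2, x3 ≥ 0.
The optimal basis is {calcium nitrate, gypsum}; triple superphosphate drops out. The nitrogen and sulfur requirements are met with equality.
Solving gives x2 = 0.6667, x3 = 1.333.
Hence cost = 0.53·0.6667 + 0.08·1.333 = €0.45999.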